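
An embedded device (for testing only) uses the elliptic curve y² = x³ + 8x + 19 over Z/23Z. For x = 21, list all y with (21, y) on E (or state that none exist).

8, 15

x³ + 8x + 19 = 9448 ≡ 18 (mod 23).
Square roots of 18 mod 23: 8 and 15 (since 8² = 64 ≡ 18).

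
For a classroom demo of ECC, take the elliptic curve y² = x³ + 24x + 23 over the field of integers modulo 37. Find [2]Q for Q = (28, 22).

(11, 8)

tangent at (28, 22): λ = (3·28² + 24)/(2·22) ≡ 8/7. 7⁻¹ ≡ 16 (mod 37) since 7·16 = 112 ≡ 1, so λ ≡ 8·16 ≡ 17.
  x = λ² - 28 - 28 = 289 - 56 ≡ 11; y = λ·(28 - 11) - 22 ≡ 8. → (11, 8)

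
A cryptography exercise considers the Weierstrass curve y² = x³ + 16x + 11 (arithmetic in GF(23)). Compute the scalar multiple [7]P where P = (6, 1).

Double-and-add on 7 = (111)₂. Start with P = (6, 1) for the leading 1-bit.
double: tangent at (6, 1): λ = (3·6² + 16)/(2·1) ≡ 9/2. 2⁻¹ ≡ 12 (mod 23) since 2·12 = 24 ≡ 1, so λ ≡ 9·12 ≡ 16.
  x = λ² - 6 - 6 = 256 - 12 ≡ 14; y = λ·(6 - 14) - 1 ≡ 9. → (14, 9)
add P: (14, 9) + (6, 1). λ = (1 - 9)/(6 - 14) ≡ 15/15 mod 23. 15⁻¹ ≡ 20 (mod 23) since 15·20 = 300 ≡ 1, so λ ≡ 1.
  x = λ² - 14 - 6 = 1 - 20 ≡ 4; y = λ·(14 - 4) - 9 ≡ 1. → (4, 1)
double: tangent at (4, 1): λ = (3·4² + 16)/(2·1) ≡ 18/2. 2⁻¹ ≡ 12 (mod 23), so λ ≡ 18·12 ≡ 9.
  x = λ² - 4 - 4 = 81 - 8 ≡ 4; y = λ·(4 - 4) - 1 ≡ 22. → (4, 22)
add P: (4, 22) + (6, 1). λ = (1 - 22)/(6 - 4) ≡ 2/2 mod 23. 2⁻¹ ≡ 12 (mod 23) since 2·12 = 24 ≡ 1, so λ ≡ 1.
  x = λ² - 4 - 6 = 1 - 10 ≡ 14; y = λ·(4 - 14) - 22 ≡ 14. → (14, 14)

(14, 14)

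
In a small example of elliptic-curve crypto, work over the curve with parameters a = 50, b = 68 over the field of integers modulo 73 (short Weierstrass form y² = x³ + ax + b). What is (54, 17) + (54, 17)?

(15, 18)

tangent at (54, 17): λ = (3·54² + 50)/(2·17) ≡ 38/34. 34⁻¹ ≡ 58 (mod 73), so λ ≡ 38·58 ≡ 14.
  x = λ² - 54 - 54 = 196 - 108 ≡ 15; y = λ·(54 - 15) - 17 ≡ 18. → (15, 18)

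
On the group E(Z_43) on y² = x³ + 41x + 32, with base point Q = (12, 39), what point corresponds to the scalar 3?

Repeated addition: build up to 3Q.
2Q: tangent at (12, 39): λ = (3·12² + 41)/(2·39) ≡ 0/35. 35⁻¹ ≡ 16 (mod 43), so λ ≡ 0·16 ≡ 0.
  x = λ² - 12 - 12 = 0 - 24 ≡ 19; y = λ·(12 - 19) - 39 ≡ 4. → (19, 4)
3Q: (19, 4) + (12, 39). λ = (39 - 4)/(12 - 19) ≡ 35/36 mod 43. 36⁻¹ ≡ 6 (mod 43), so λ ≡ 38.
  x = λ² - 19 - 12 = 1444 - 31 ≡ 37; y = λ·(19 - 37) - 4 ≡ 0. → (37, 0)

(37, 0)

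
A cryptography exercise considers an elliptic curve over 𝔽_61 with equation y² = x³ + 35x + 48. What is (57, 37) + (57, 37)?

(17, 26)

tangent at (57, 37): λ = (3·57² + 35)/(2·37) ≡ 22/13. 13⁻¹ ≡ 47 (mod 61), so λ ≡ 22·47 ≡ 58.
  x = λ² - 57 - 57 = 3364 - 114 ≡ 17; y = λ·(57 - 17) - 37 ≡ 26. → (17, 26)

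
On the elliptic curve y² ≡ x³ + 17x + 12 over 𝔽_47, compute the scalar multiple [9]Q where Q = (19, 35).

Repeated addition: build up to 9Q.
2Q: tangent at (19, 35): λ = (3·19² + 17)/(2·35) ≡ 19/23. 23⁻¹ ≡ 45 (mod 47), so λ ≡ 19·45 ≡ 9.
  x = λ² - 19 - 19 = 81 - 38 ≡ 43; y = λ·(19 - 43) - 35 ≡ 31. → (43, 31)
3Q: (43, 31) + (19, 35). λ = (35 - 31)/(19 - 43) ≡ 4/23 mod 47. 23⁻¹ ≡ 45 (mod 47), so λ ≡ 39.
  x = λ² - 43 - 19 = 1521 - 62 ≡ 2; y = λ·(43 - 2) - 31 ≡ 17. → (2, 17)
4Q: (2, 17) + (19, 35). λ = (35 - 17)/(19 - 2) ≡ 18/17 mod 47. 17⁻¹ ≡ 36 (mod 47), so λ ≡ 37.
  x = λ² - 2 - 19 = 1369 - 21 ≡ 32; y = λ·(2 - 32) - 17 ≡ 1. → (32, 1)
5Q: (32, 1) + (19, 35). λ = (35 - 1)/(19 - 32) ≡ 34/34 mod 47. 34⁻¹ ≡ 18 (mod 47) since 34·18 = 612 ≡ 1, so λ ≡ 1.
  x = λ² - 32 - 19 = 1 - 51 ≡ 44; y = λ·(32 - 44) - 1 ≡ 34. → (44, 34)
6Q: (44, 34) + (19, 35). λ = (35 - 34)/(19 - 44) ≡ 1/22 mod 47. 22⁻¹ ≡ 15 (mod 47) since 22·15 = 330 ≡ 1, so λ ≡ 15.
  x = λ² - 44 - 19 = 225 - 63 ≡ 21; y = λ·(44 - 21) - 34 ≡ 29. → (21, 29)
7Q: (21, 29) + (19, 35). λ = (35 - 29)/(19 - 21) ≡ 6/45 mod 47. 45⁻¹ ≡ 23 (mod 47), so λ ≡ 44.
  x = λ² - 21 - 19 = 1936 - 40 ≡ 16; y = λ·(21 - 16) - 29 ≡ 3. → (16, 3)
8Q: (16, 3) + (19, 35). λ = (35 - 3)/(19 - 16) ≡ 32/3 mod 47. 3⁻¹ ≡ 16 (mod 47) since 3·16 = 48 ≡ 1, so λ ≡ 42.
  x = λ² - 16 - 19 = 1764 - 35 ≡ 37; y = λ·(16 - 37) - 3 ≡ 8. → (37, 8)
9Q: (37, 8) + (19, 35). λ = (35 - 8)/(19 - 37) ≡ 27/29 mod 47. 29⁻¹ ≡ 13 (mod 47), so λ ≡ 22.
  x = λ² - 37 - 19 = 484 - 56 ≡ 5; y = λ·(37 - 5) - 8 ≡ 38. → (5, 38)

(5, 38)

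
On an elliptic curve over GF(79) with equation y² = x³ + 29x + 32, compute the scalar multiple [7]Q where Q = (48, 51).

(1, 33)

Repeated addition: build up to 7Q.
2Q: tangent at (48, 51): λ = (3·48² + 29)/(2·51) ≡ 68/23. 23⁻¹ ≡ 55 (mod 79), so λ ≡ 68·55 ≡ 27.
  x = λ² - 48 - 48 = 729 - 96 ≡ 1; y = λ·(48 - 1) - 51 ≡ 33. → (1, 33)
3Q: (1, 33) + (48, 51). λ = (51 - 33)/(48 - 1) ≡ 18/47 mod 79. 47⁻¹ ≡ 37 (mod 79) since 47·37 = 1739 ≡ 1, so λ ≡ 34.
  x = λ² - 1 - 48 = 1156 - 49 ≡ 1; y = λ·(1 - 1) - 33 ≡ 46. → (1, 46)
4Q: (1, 46) + (48, 51). λ = (51 - 46)/(48 - 1) ≡ 5/47 mod 79. 47⁻¹ ≡ 37 (mod 79) since 47·37 = 1739 ≡ 1, so λ ≡ 27.
  x = λ² - 1 - 48 = 729 - 49 ≡ 48; y = λ·(1 - 48) - 46 ≡ 28. → (48, 28)
5Q: (48, 28) + (48, 51): same x and y₁ ≡ -y₂, so the sum is O.
6Q: O + (48, 51) = (48, 51) (identity).
7Q: tangent at (48, 51): λ = (3·48² + 29)/(2·51) ≡ 68/23. 23⁻¹ ≡ 55 (mod 79), so λ ≡ 68·55 ≡ 27.
  x = λ² - 48 - 48 = 729 - 96 ≡ 1; y = λ·(48 - 1) - 51 ≡ 33. → (1, 33)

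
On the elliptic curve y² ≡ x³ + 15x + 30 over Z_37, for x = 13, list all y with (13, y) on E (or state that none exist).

none

x³ + 15x + 30 = 2422 ≡ 17 (mod 37).
17 is a non-residue mod 37; no y exists.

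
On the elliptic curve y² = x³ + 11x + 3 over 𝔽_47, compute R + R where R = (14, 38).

(9, 28)

tangent at (14, 38): λ = (3·14² + 11)/(2·38) ≡ 35/29. 29⁻¹ ≡ 13 (mod 47), so λ ≡ 35·13 ≡ 32.
  x = λ² - 14 - 14 = 1024 - 28 ≡ 9; y = λ·(14 - 9) - 38 ≡ 28. → (9, 28)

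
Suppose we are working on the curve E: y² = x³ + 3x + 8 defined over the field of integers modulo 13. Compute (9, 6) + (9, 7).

O

The two points share x = 9 and their y-coordinates satisfy 6 + 7 ≡ 0 (mod 13), so they are inverses. Their sum is O.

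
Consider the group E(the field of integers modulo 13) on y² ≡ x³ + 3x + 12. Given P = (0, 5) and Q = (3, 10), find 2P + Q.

First 2P:
Repeated addition: build up to 2P.
2P: tangent at (0, 5): λ = (3·0² + 3)/(2·5) ≡ 3/10. 10⁻¹ ≡ 4 (mod 13), so λ ≡ 3·4 ≡ 12.
  x = λ² - 0 - 0 = 144 - 0 ≡ 1; y = λ·(0 - 1) - 5 ≡ 9. → (1, 9)
2P = (1, 9).
Finally 2P + Q:
(1, 9) + (3, 10). λ = (10 - 9)/(3 - 1) ≡ 1/2 mod 13. 2⁻¹ ≡ 7 (mod 13) since 2·7 = 14 ≡ 1, so λ ≡ 7.
  x = λ² - 1 - 3 = 49 - 4 ≡ 6; y = λ·(1 - 6) - 9 ≡ 8. → (6, 8)

(6, 8)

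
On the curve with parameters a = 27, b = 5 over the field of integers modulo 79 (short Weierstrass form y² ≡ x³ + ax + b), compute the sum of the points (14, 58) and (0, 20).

(14, 58) + (0, 20). λ = (20 - 58)/(0 - 14) ≡ 41/65 mod 79. 65⁻¹ ≡ 62 (mod 79) since 65·62 = 4030 ≡ 1, so λ ≡ 14.
  x = λ² - 14 - 0 = 196 - 14 ≡ 24; y = λ·(14 - 24) - 58 ≡ 39. → (24, 39)

(24, 39)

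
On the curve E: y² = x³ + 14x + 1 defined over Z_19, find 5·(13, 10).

Write G = (13, 10).
Repeated addition: build up to 5G.
2G: tangent at (13, 10): λ = (3·13² + 14)/(2·10) ≡ 8/1. 1⁻¹ ≡ 1 (mod 19) since 1·1 = 1 ≡ 1, so λ ≡ 8·1 ≡ 8.
  x = λ² - 13 - 13 = 64 - 26 ≡ 0; y = λ·(13 - 0) - 10 ≡ 18. → (0, 18)
3G: (0, 18) + (13, 10). λ = (10 - 18)/(13 - 0) ≡ 11/13 mod 19. 13⁻¹ ≡ 3 (mod 19), so λ ≡ 14.
  x = λ² - 0 - 13 = 196 - 13 ≡ 12; y = λ·(0 - 12) - 18 ≡ 4. → (12, 4)
4G: (12, 4) + (13, 10). λ = (10 - 4)/(13 - 12) ≡ 6/1 mod 19. 1⁻¹ ≡ 1 (mod 19), so λ ≡ 6.
  x = λ² - 12 - 13 = 36 - 25 ≡ 11; y = λ·(12 - 11) - 4 ≡ 2. → (11, 2)
5G: (11, 2) + (13, 10). λ = (10 - 2)/(13 - 11) ≡ 8/2 mod 19. 2⁻¹ ≡ 10 (mod 19), so λ ≡ 4.
  x = λ² - 11 - 13 = 16 - 24 ≡ 11; y = λ·(11 - 11) - 2 ≡ 17. → (11, 17)

(11, 17)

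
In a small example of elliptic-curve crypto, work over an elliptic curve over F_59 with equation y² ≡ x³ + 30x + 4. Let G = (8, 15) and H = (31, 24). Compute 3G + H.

First 3G:
Repeated addition: build up to 3G.
2G: tangent at (8, 15): λ = (3·8² + 30)/(2·15) ≡ 45/30. 30⁻¹ ≡ 2 (mod 59), so λ ≡ 45·2 ≡ 31.
  x = λ² - 8 - 8 = 961 - 16 ≡ 1; y = λ·(8 - 1) - 15 ≡ 25. → (1, 25)
3G: (1, 25) + (8, 15). λ = (15 - 25)/(8 - 1) ≡ 49/7 mod 59. 7⁻¹ ≡ 17 (mod 59) since 7·17 = 119 ≡ 1, so λ ≡ 7.
  x = λ² - 1 - 8 = 49 - 9 ≡ 40; y = λ·(1 - 40) - 25 ≡ 56. → (40, 56)
3G = (40, 56).
Finally 3G + H:
(40, 56) + (31, 24). λ = (24 - 56)/(31 - 40) ≡ 27/50 mod 59. 50⁻¹ ≡ 13 (mod 59) since 50·13 = 650 ≡ 1, so λ ≡ 56.
  x = λ² - 40 - 31 = 3136 - 71 ≡ 56; y = λ·(40 - 56) - 56 ≡ 51. → (56, 51)

(56, 51)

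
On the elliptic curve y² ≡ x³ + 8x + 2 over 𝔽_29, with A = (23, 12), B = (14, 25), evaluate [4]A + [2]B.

First 4A:
Repeated addition: build up to 4A.
2A: tangent at (23, 12): λ = (3·23² + 8)/(2·12) ≡ 0/24. 24⁻¹ ≡ 23 (mod 29), so λ ≡ 0·23 ≡ 0.
  x = λ² - 23 - 23 = 0 - 46 ≡ 12; y = λ·(23 - 12) - 12 ≡ 17. → (12, 17)
3A: (12, 17) + (23, 12). λ = (12 - 17)/(23 - 12) ≡ 24/11 mod 29. 11⁻¹ ≡ 8 (mod 29) since 11·8 = 88 ≡ 1, so λ ≡ 18.
  x = λ² - 12 - 23 = 324 - 35 ≡ 28; y = λ·(12 - 28) - 17 ≡ 14. → (28, 14)
4A: (28, 14) + (23, 12). λ = (12 - 14)/(23 - 28) ≡ 27/24 mod 29. 24⁻¹ ≡ 23 (mod 29) since 24·23 = 552 ≡ 1, so λ ≡ 12.
  x = λ² - 28 - 23 = 144 - 51 ≡ 6; y = λ·(28 - 6) - 14 ≡ 18. → (6, 18)
4A = (6, 18).
Next 2B:
Repeated addition: build up to 2B.
2B: tangent at (14, 25): λ = (3·14² + 8)/(2·25) ≡ 16/21. 21⁻¹ ≡ 18 (mod 29), so λ ≡ 16·18 ≡ 27.
  x = λ² - 14 - 14 = 729 - 28 ≡ 5; y = λ·(14 - 5) - 25 ≡ 15. → (5, 15)
2B = (5, 15).
Finally 4A + 2B:
(6, 18) + (5, 15). λ = (15 - 18)/(5 - 6) ≡ 26/28 mod 29. 28⁻¹ ≡ 28 (mod 29) since 28·28 = 784 ≡ 1, so λ ≡ 3.
  x = λ² - 6 - 5 = 9 - 11 ≡ 27; y = λ·(6 - 27) - 18 ≡ 6. → (27, 6)

(27, 6)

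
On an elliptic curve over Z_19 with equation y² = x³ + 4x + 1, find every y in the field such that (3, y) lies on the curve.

x³ + 4x + 1 = 40 ≡ 2 (mod 19).
2 is a non-residue mod 19; no y exists.

none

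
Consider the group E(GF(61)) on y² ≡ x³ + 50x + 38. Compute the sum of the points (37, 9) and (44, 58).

(29, 47)

(37, 9) + (44, 58). λ = (58 - 9)/(44 - 37) ≡ 49/7 mod 61. 7⁻¹ ≡ 35 (mod 61), so λ ≡ 7.
  x = λ² - 37 - 44 = 49 - 81 ≡ 29; y = λ·(37 - 29) - 9 ≡ 47. → (29, 47)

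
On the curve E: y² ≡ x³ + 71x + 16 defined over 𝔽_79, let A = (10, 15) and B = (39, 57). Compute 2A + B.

First 2A:
Repeated addition: build up to 2A.
2A: tangent at (10, 15): λ = (3·10² + 71)/(2·15) ≡ 55/30. 30⁻¹ ≡ 29 (mod 79), so λ ≡ 55·29 ≡ 15.
  x = λ² - 10 - 10 = 225 - 20 ≡ 47; y = λ·(10 - 47) - 15 ≡ 62. → (47, 62)
2A = (47, 62).
Finally 2A + B:
(47, 62) + (39, 57). λ = (57 - 62)/(39 - 47) ≡ 74/71 mod 79. 71⁻¹ ≡ 69 (mod 79) since 71·69 = 4899 ≡ 1, so λ ≡ 50.
  x = λ² - 47 - 39 = 2500 - 86 ≡ 44; y = λ·(47 - 44) - 62 ≡ 9. → (44, 9)

(44, 9)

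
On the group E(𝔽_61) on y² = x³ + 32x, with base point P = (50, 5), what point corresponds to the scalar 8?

Double-and-add on 8 = (1000)₂. Start with P = (50, 5) for the leading 1-bit.
double: tangent at (50, 5): λ = (3·50² + 32)/(2·5) ≡ 29/10. 10⁻¹ ≡ 55 (mod 61), so λ ≡ 29·55 ≡ 9.
  x = λ² - 50 - 50 = 81 - 100 ≡ 42; y = λ·(50 - 42) - 5 ≡ 6. → (42, 6)
double: tangent at (42, 6): λ = (3·42² + 32)/(2·6) ≡ 17/12. 12⁻¹ ≡ 56 (mod 61), so λ ≡ 17·56 ≡ 37.
  x = λ² - 42 - 42 = 1369 - 84 ≡ 4; y = λ·(42 - 4) - 6 ≡ 58. → (4, 58)
double: tangent at (4, 58): λ = (3·4² + 32)/(2·58) ≡ 19/55. 55⁻¹ ≡ 10 (mod 61) since 55·10 = 550 ≡ 1, so λ ≡ 19·10 ≡ 7.
  x = λ² - 4 - 4 = 49 - 8 ≡ 41; y = λ·(4 - 41) - 58 ≡ 49. → (41, 49)

(41, 49)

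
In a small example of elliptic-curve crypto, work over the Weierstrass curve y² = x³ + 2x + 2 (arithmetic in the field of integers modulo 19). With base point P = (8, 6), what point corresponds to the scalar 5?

(7, 13)

Double-and-add on 5 = (101)₂. Start with P = (8, 6) for the leading 1-bit.
double: tangent at (8, 6): λ = (3·8² + 2)/(2·6) ≡ 4/12. 12⁻¹ ≡ 8 (mod 19), so λ ≡ 4·8 ≡ 13.
  x = λ² - 8 - 8 = 169 - 16 ≡ 1; y = λ·(8 - 1) - 6 ≡ 9. → (1, 9)
double: tangent at (1, 9): λ = (3·1² + 2)/(2·9) ≡ 5/18. 18⁻¹ ≡ 18 (mod 19), so λ ≡ 5·18 ≡ 14.
  x = λ² - 1 - 1 = 196 - 2 ≡ 4; y = λ·(1 - 4) - 9 ≡ 6. → (4, 6)
add P: (4, 6) + (8, 6). λ = (6 - 6)/(8 - 4) ≡ 0/4 mod 19. 4⁻¹ ≡ 5 (mod 19), so λ ≡ 0.
  x = λ² - 4 - 8 = 0 - 12 ≡ 7; y = λ·(4 - 7) - 6 ≡ 13. → (7, 13)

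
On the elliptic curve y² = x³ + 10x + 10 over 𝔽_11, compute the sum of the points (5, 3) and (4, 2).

(3, 10)

(5, 3) + (4, 2). λ = (2 - 3)/(4 - 5) ≡ 10/10 mod 11. 10⁻¹ ≡ 10 (mod 11), so λ ≡ 1.
  x = λ² - 5 - 4 = 1 - 9 ≡ 3; y = λ·(5 - 3) - 3 ≡ 10. → (3, 10)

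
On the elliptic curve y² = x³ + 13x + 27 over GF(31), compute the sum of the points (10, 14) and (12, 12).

(10, 14) + (12, 12). λ = (12 - 14)/(12 - 10) ≡ 29/2 mod 31. 2⁻¹ ≡ 16 (mod 31) since 2·16 = 32 ≡ 1, so λ ≡ 30.
  x = λ² - 10 - 12 = 900 - 22 ≡ 10; y = λ·(10 - 10) - 14 ≡ 17. → (10, 17)

(10, 17)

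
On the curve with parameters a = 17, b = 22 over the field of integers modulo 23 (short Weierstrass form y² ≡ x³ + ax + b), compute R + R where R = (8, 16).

(15, 8)

tangent at (8, 16): λ = (3·8² + 17)/(2·16) ≡ 2/9. 9⁻¹ ≡ 18 (mod 23), so λ ≡ 2·18 ≡ 13.
  x = λ² - 8 - 8 = 169 - 16 ≡ 15; y = λ·(8 - 15) - 16 ≡ 8. → (15, 8)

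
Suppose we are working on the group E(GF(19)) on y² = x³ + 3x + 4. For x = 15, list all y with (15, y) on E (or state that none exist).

x³ + 3x + 4 = 3424 ≡ 4 (mod 19).
Square roots of 4 mod 19: 2 and 17 (since 2² = 4 ≡ 4).

2, 17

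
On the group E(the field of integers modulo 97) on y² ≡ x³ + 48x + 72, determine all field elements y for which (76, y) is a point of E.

45, 52

x³ + 48x + 72 = 442696 ≡ 85 (mod 97).
Square roots of 85 mod 97: 45 and 52 (since 45² = 2025 ≡ 85).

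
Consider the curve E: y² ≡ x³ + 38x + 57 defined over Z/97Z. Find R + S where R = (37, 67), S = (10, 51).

(37, 67) + (10, 51). λ = (51 - 67)/(10 - 37) ≡ 81/70 mod 97. 70⁻¹ ≡ 79 (mod 97), so λ ≡ 94.
  x = λ² - 37 - 10 = 8836 - 47 ≡ 59; y = λ·(37 - 59) - 67 ≡ 96. → (59, 96)

(59, 96)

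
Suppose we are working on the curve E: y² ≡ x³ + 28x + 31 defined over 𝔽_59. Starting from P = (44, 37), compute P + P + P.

(17, 46)

Repeated addition: build up to 3P.
2P: tangent at (44, 37): λ = (3·44² + 28)/(2·37) ≡ 54/15. 15⁻¹ ≡ 4 (mod 59), so λ ≡ 54·4 ≡ 39.
  x = λ² - 44 - 44 = 1521 - 88 ≡ 17; y = λ·(44 - 17) - 37 ≡ 13. → (17, 13)
3P: (17, 13) + (44, 37). λ = (37 - 13)/(44 - 17) ≡ 24/27 mod 59. 27⁻¹ ≡ 35 (mod 59) since 27·35 = 945 ≡ 1, so λ ≡ 14.
  x = λ² - 17 - 44 = 196 - 61 ≡ 17; y = λ·(17 - 17) - 13 ≡ 46. → (17, 46)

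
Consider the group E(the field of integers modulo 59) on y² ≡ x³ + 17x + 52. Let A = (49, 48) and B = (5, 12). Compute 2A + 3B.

First 2A:
Repeated addition: build up to 2A.
2A: tangent at (49, 48): λ = (3·49² + 17)/(2·48) ≡ 22/37. 37⁻¹ ≡ 8 (mod 59), so λ ≡ 22·8 ≡ 58.
  x = λ² - 49 - 49 = 3364 - 98 ≡ 21; y = λ·(49 - 21) - 48 ≡ 42. → (21, 42)
2A = (21, 42).
Next 3B:
Repeated addition: build up to 3B.
2B: tangent at (5, 12): λ = (3·5² + 17)/(2·12) ≡ 33/24. 24⁻¹ ≡ 32 (mod 59), so λ ≡ 33·32 ≡ 53.
  x = λ² - 5 - 5 = 2809 - 10 ≡ 26; y = λ·(5 - 26) - 12 ≡ 55. → (26, 55)
3B: (26, 55) + (5, 12). λ = (12 - 55)/(5 - 26) ≡ 16/38 mod 59. 38⁻¹ ≡ 14 (mod 59), so λ ≡ 47.
  x = λ² - 26 - 5 = 2209 - 31 ≡ 54; y = λ·(26 - 54) - 55 ≡ 45. → (54, 45)
3B = (54, 45).
Finally 2A + 3B:
(21, 42) + (54, 45). λ = (45 - 42)/(54 - 21) ≡ 3/33 mod 59. 33⁻¹ ≡ 34 (mod 59) since 33·34 = 1122 ≡ 1, so λ ≡ 43.
  x = λ² - 21 - 54 = 1849 - 75 ≡ 4; y = λ·(21 - 4) - 42 ≡ 40. → (4, 40)

(4, 40)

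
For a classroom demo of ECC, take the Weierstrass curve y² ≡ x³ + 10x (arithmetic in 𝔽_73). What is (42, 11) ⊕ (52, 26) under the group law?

(36, 71)

(42, 11) + (52, 26). λ = (26 - 11)/(52 - 42) ≡ 15/10 mod 73. 10⁻¹ ≡ 22 (mod 73) since 10·22 = 220 ≡ 1, so λ ≡ 38.
  x = λ² - 42 - 52 = 1444 - 94 ≡ 36; y = λ·(42 - 36) - 11 ≡ 71. → (36, 71)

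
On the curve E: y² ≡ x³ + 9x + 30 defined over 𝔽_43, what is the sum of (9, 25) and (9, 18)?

O

The two points share x = 9 and their y-coordinates satisfy 25 + 18 ≡ 0 (mod 43), so they are inverses. Their sum is ∞.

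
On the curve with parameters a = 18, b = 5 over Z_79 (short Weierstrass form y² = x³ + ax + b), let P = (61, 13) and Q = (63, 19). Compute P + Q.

(61, 13) + (63, 19). λ = (19 - 13)/(63 - 61) ≡ 6/2 mod 79. 2⁻¹ ≡ 40 (mod 79) since 2·40 = 80 ≡ 1, so λ ≡ 3.
  x = λ² - 61 - 63 = 9 - 124 ≡ 43; y = λ·(61 - 43) - 13 ≡ 41. → (43, 41)

(43, 41)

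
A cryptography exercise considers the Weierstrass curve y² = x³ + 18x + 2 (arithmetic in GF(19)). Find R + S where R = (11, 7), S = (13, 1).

(11, 7) + (13, 1). λ = (1 - 7)/(13 - 11) ≡ 13/2 mod 19. 2⁻¹ ≡ 10 (mod 19), so λ ≡ 16.
  x = λ² - 11 - 13 = 256 - 24 ≡ 4; y = λ·(11 - 4) - 7 ≡ 10. → (4, 10)

(4, 10)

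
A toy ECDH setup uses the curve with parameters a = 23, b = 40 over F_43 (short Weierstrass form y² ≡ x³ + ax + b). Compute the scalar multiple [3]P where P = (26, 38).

Repeated addition: build up to 3P.
2P: tangent at (26, 38): λ = (3·26² + 23)/(2·38) ≡ 30/33. 33⁻¹ ≡ 30 (mod 43) since 33·30 = 990 ≡ 1, so λ ≡ 30·30 ≡ 40.
  x = λ² - 26 - 26 = 1600 - 52 ≡ 0; y = λ·(26 - 0) - 38 ≡ 13. → (0, 13)
3P: (0, 13) + (26, 38). λ = (38 - 13)/(26 - 0) ≡ 25/26 mod 43. 26⁻¹ ≡ 5 (mod 43), so λ ≡ 39.
  x = λ² - 0 - 26 = 1521 - 26 ≡ 33; y = λ·(0 - 33) - 13 ≡ 33. → (33, 33)

(33, 33)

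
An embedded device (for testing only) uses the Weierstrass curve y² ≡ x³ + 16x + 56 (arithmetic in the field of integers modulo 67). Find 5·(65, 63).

Write P = (65, 63).
Double-and-add on 5 = (101)₂. Start with P = (65, 63) for the leading 1-bit.
double: tangent at (65, 63): λ = (3·65² + 16)/(2·63) ≡ 28/59. 59⁻¹ ≡ 25 (mod 67) since 59·25 = 1475 ≡ 1, so λ ≡ 28·25 ≡ 30.
  x = λ² - 65 - 65 = 900 - 130 ≡ 33; y = λ·(65 - 33) - 63 ≡ 26. → (33, 26)
double: tangent at (33, 26): λ = (3·33² + 16)/(2·26) ≡ 0/52. 52⁻¹ ≡ 58 (mod 67) since 52·58 = 3016 ≡ 1, so λ ≡ 0·58 ≡ 0.
  x = λ² - 33 - 33 = 0 - 66 ≡ 1; y = λ·(33 - 1) - 26 ≡ 41. → (1, 41)
add P: (1, 41) + (65, 63). λ = (63 - 41)/(65 - 1) ≡ 22/64 mod 67. 64⁻¹ ≡ 22 (mod 67) since 64·22 = 1408 ≡ 1, so λ ≡ 15.
  x = λ² - 1 - 65 = 225 - 66 ≡ 25; y = λ·(1 - 25) - 41 ≡ 1. → (25, 1)

(25, 1)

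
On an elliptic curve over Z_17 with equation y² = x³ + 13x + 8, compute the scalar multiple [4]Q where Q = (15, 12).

(9, 15)

Double-and-add on 4 = (100)₂. Start with Q = (15, 12) for the leading 1-bit.
double: tangent at (15, 12): λ = (3·15² + 13)/(2·12) ≡ 8/7. 7⁻¹ ≡ 5 (mod 17) since 7·5 = 35 ≡ 1, so λ ≡ 8·5 ≡ 6.
  x = λ² - 15 - 15 = 36 - 30 ≡ 6; y = λ·(15 - 6) - 12 ≡ 8. → (6, 8)
double: tangent at (6, 8): λ = (3·6² + 13)/(2·8) ≡ 2/16. 16⁻¹ ≡ 16 (mod 17), so λ ≡ 2·16 ≡ 15.
  x = λ² - 6 - 6 = 225 - 12 ≡ 9; y = λ·(6 - 9) - 8 ≡ 15. → (9, 15)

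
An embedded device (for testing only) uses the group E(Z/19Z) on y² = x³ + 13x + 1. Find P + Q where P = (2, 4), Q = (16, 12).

(18, 14)

(2, 4) + (16, 12). λ = (12 - 4)/(16 - 2) ≡ 8/14 mod 19. 14⁻¹ ≡ 15 (mod 19), so λ ≡ 6.
  x = λ² - 2 - 16 = 36 - 18 ≡ 18; y = λ·(2 - 18) - 4 ≡ 14. → (18, 14)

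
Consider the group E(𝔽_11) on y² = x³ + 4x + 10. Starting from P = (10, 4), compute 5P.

Double-and-add on 5 = (101)₂. Start with P = (10, 4) for the leading 1-bit.
double: tangent at (10, 4): λ = (3·10² + 4)/(2·4) ≡ 7/8. 8⁻¹ ≡ 7 (mod 11), so λ ≡ 7·7 ≡ 5.
  x = λ² - 10 - 10 = 25 - 20 ≡ 5; y = λ·(10 - 5) - 4 ≡ 10. → (5, 10)
double: tangent at (5, 10): λ = (3·5² + 4)/(2·10) ≡ 2/9. 9⁻¹ ≡ 5 (mod 11), so λ ≡ 2·5 ≡ 10.
  x = λ² - 5 - 5 = 100 - 10 ≡ 2; y = λ·(5 - 2) - 10 ≡ 9. → (2, 9)
add P: (2, 9) + (10, 4). λ = (4 - 9)/(10 - 2) ≡ 6/8 mod 11. 8⁻¹ ≡ 7 (mod 11), so λ ≡ 9.
  x = λ² - 2 - 10 = 81 - 12 ≡ 3; y = λ·(2 - 3) - 9 ≡ 4. → (3, 4)

(3, 4)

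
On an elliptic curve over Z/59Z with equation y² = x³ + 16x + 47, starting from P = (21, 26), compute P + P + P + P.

Double-and-add on 4 = (100)₂. Start with P = (21, 26) for the leading 1-bit.
double: tangent at (21, 26): λ = (3·21² + 16)/(2·26) ≡ 41/52. 52⁻¹ ≡ 42 (mod 59), so λ ≡ 41·42 ≡ 11.
  x = λ² - 21 - 21 = 121 - 42 ≡ 20; y = λ·(21 - 20) - 26 ≡ 44. → (20, 44)
double: tangent at (20, 44): λ = (3·20² + 16)/(2·44) ≡ 36/29. 29⁻¹ ≡ 57 (mod 59), so λ ≡ 36·57 ≡ 46.
  x = λ² - 20 - 20 = 2116 - 40 ≡ 11; y = λ·(20 - 11) - 44 ≡ 16. → (11, 16)

(11, 16)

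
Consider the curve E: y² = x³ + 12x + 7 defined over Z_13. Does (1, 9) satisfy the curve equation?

no

y² = 9² ≡ 3; x³ + 12x + 7 = 20 ≡ 7 (mod 13). 3 ≠ 7.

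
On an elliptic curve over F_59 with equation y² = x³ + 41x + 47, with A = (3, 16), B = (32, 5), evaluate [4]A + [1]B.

(32, 54)

First 4A:
Double-and-add on 4 = (100)₂. Start with A = (3, 16) for the leading 1-bit.
double: tangent at (3, 16): λ = (3·3² + 41)/(2·16) ≡ 9/32. 32⁻¹ ≡ 24 (mod 59) since 32·24 = 768 ≡ 1, so λ ≡ 9·24 ≡ 39.
  x = λ² - 3 - 3 = 1521 - 6 ≡ 40; y = λ·(3 - 40) - 16 ≡ 16. → (40, 16)
double: tangent at (40, 16): λ = (3·40² + 41)/(2·16) ≡ 3/32. 32⁻¹ ≡ 24 (mod 59), so λ ≡ 3·24 ≡ 13.
  x = λ² - 40 - 40 = 169 - 80 ≡ 30; y = λ·(40 - 30) - 16 ≡ 55. → (30, 55)
4A = (30, 55).
Finally 4A + B:
(30, 55) + (32, 5). λ = (5 - 55)/(32 - 30) ≡ 9/2 mod 59. 2⁻¹ ≡ 30 (mod 59), so λ ≡ 34.
  x = λ² - 30 - 32 = 1156 - 62 ≡ 32; y = λ·(30 - 32) - 55 ≡ 54. → (32, 54)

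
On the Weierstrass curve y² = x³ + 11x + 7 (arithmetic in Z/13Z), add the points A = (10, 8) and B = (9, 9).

(8, 3)

(10, 8) + (9, 9). λ = (9 - 8)/(9 - 10) ≡ 1/12 mod 13. 12⁻¹ ≡ 12 (mod 13) since 12·12 = 144 ≡ 1, so λ ≡ 12.
  x = λ² - 10 - 9 = 144 - 19 ≡ 8; y = λ·(10 - 8) - 8 ≡ 3. → (8, 3)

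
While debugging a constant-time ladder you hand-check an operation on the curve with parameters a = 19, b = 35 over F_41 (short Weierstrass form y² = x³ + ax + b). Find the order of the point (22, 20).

3

2P: tangent at (22, 20): λ = (3·22² + 19)/(2·20) ≡ 36/40. 40⁻¹ ≡ 40 (mod 41) since 40·40 = 1600 ≡ 1, so λ ≡ 36·40 ≡ 5.
  x = λ² - 22 - 22 = 25 - 44 ≡ 22; y = λ·(22 - 22) - 20 ≡ 21. → (22, 21)
3P: (22, 21) + (22, 20): same x and y₁ ≡ -y₂, so the sum is O.
3P = O, so the order is 3.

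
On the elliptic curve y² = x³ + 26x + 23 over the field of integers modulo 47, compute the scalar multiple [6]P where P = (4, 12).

(28, 40)

Double-and-add on 6 = (110)₂. Start with P = (4, 12) for the leading 1-bit.
double: tangent at (4, 12): λ = (3·4² + 26)/(2·12) ≡ 27/24. 24⁻¹ ≡ 2 (mod 47) since 24·2 = 48 ≡ 1, so λ ≡ 27·2 ≡ 7.
  x = λ² - 4 - 4 = 49 - 8 ≡ 41; y = λ·(4 - 41) - 12 ≡ 11. → (41, 11)
add P: (41, 11) + (4, 12). λ = (12 - 11)/(4 - 41) ≡ 1/10 mod 47. 10⁻¹ ≡ 33 (mod 47), so λ ≡ 33.
  x = λ² - 41 - 4 = 1089 - 45 ≡ 10; y = λ·(41 - 10) - 11 ≡ 25. → (10, 25)
double: tangent at (10, 25): λ = (3·10² + 26)/(2·25) ≡ 44/3. 3⁻¹ ≡ 16 (mod 47) since 3·16 = 48 ≡ 1, so λ ≡ 44·16 ≡ 46.
  x = λ² - 10 - 10 = 2116 - 20 ≡ 28; y = λ·(10 - 28) - 25 ≡ 40. → (28, 40)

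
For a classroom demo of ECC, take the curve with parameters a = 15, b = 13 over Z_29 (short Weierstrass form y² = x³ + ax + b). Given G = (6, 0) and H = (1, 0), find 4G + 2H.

O

First 4G:
Double-and-add on 4 = (100)₂. Start with G = (6, 0) for the leading 1-bit.
double: (6, 0) + (6, 0): same x and y₁ ≡ -y₂, so the sum is the point at infinity.
double: the point at infinity + the point at infinity = the point at infinity (identity).
4G = the point at infinity.
Next 2H:
Repeated addition: build up to 2H.
2H: (1, 0) + (1, 0): same x and y₁ ≡ -y₂, so the sum is the point at infinity.
2H = the point at infinity.
Finally 4G + 2H:
the point at infinity + the point at infinity = the point at infinity (identity).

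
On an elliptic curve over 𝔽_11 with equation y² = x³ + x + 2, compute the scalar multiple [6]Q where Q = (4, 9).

(8, 4)

Double-and-add on 6 = (110)₂. Start with Q = (4, 9) for the leading 1-bit.
double: tangent at (4, 9): λ = (3·4² + 1)/(2·9) ≡ 5/7. 7⁻¹ ≡ 8 (mod 11) since 7·8 = 56 ≡ 1, so λ ≡ 5·8 ≡ 7.
  x = λ² - 4 - 4 = 49 - 8 ≡ 8; y = λ·(4 - 8) - 9 ≡ 7. → (8, 7)
add Q: (8, 7) + (4, 9). λ = (9 - 7)/(4 - 8) ≡ 2/7 mod 11. 7⁻¹ ≡ 8 (mod 11) since 7·8 = 56 ≡ 1, so λ ≡ 5.
  x = λ² - 8 - 4 = 25 - 12 ≡ 2; y = λ·(8 - 2) - 7 ≡ 1. → (2, 1)
double: tangent at (2, 1): λ = (3·2² + 1)/(2·1) ≡ 2/2. 2⁻¹ ≡ 6 (mod 11), so λ ≡ 2·6 ≡ 1.
  x = λ² - 2 - 2 = 1 - 4 ≡ 8; y = λ·(2 - 8) - 1 ≡ 4. → (8, 4)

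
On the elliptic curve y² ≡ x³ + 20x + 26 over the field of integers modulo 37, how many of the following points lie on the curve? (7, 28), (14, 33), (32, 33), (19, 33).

(7, 28): 28² ≡ 7, rhs ≡ 28 → off.
(14, 33): 33² ≡ 16, rhs ≡ 16 → on.
(32, 33): 33² ≡ 16, rhs ≡ 23 → off.
(19, 33): 33² ≡ 16, rhs ≡ 13 → off.

1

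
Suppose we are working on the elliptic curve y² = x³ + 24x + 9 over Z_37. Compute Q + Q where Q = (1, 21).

tangent at (1, 21): λ = (3·1² + 24)/(2·21) ≡ 27/5. 5⁻¹ ≡ 15 (mod 37), so λ ≡ 27·15 ≡ 35.
  x = λ² - 1 - 1 = 1225 - 2 ≡ 2; y = λ·(1 - 2) - 21 ≡ 18. → (2, 18)

(2, 18)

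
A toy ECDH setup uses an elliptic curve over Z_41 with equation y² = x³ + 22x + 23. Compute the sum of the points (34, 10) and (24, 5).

(14, 0)

(34, 10) + (24, 5). λ = (5 - 10)/(24 - 34) ≡ 36/31 mod 41. 31⁻¹ ≡ 4 (mod 41), so λ ≡ 21.
  x = λ² - 34 - 24 = 441 - 58 ≡ 14; y = λ·(34 - 14) - 10 ≡ 0. → (14, 0)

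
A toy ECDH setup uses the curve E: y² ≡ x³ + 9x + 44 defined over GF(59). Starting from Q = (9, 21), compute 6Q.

(55, 48)

Repeated addition: build up to 6Q.
2Q: tangent at (9, 21): λ = (3·9² + 9)/(2·21) ≡ 16/42. 42⁻¹ ≡ 52 (mod 59) since 42·52 = 2184 ≡ 1, so λ ≡ 16·52 ≡ 6.
  x = λ² - 9 - 9 = 36 - 18 ≡ 18; y = λ·(9 - 18) - 21 ≡ 43. → (18, 43)
3Q: (18, 43) + (9, 21). λ = (21 - 43)/(9 - 18) ≡ 37/50 mod 59. 50⁻¹ ≡ 13 (mod 59), so λ ≡ 9.
  x = λ² - 18 - 9 = 81 - 27 ≡ 54; y = λ·(18 - 54) - 43 ≡ 46. → (54, 46)
4Q: (54, 46) + (9, 21). λ = (21 - 46)/(9 - 54) ≡ 34/14 mod 59. 14⁻¹ ≡ 38 (mod 59), so λ ≡ 53.
  x = λ² - 54 - 9 = 2809 - 63 ≡ 32; y = λ·(54 - 32) - 46 ≡ 58. → (32, 58)
5Q: (32, 58) + (9, 21). λ = (21 - 58)/(9 - 32) ≡ 22/36 mod 59. 36⁻¹ ≡ 41 (mod 59), so λ ≡ 17.
  x = λ² - 32 - 9 = 289 - 41 ≡ 12; y = λ·(32 - 12) - 58 ≡ 46. → (12, 46)
6Q: (12, 46) + (9, 21). λ = (21 - 46)/(9 - 12) ≡ 34/56 mod 59. 56⁻¹ ≡ 39 (mod 59), so λ ≡ 28.
  x = λ² - 12 - 9 = 784 - 21 ≡ 55; y = λ·(12 - 55) - 46 ≡ 48. → (55, 48)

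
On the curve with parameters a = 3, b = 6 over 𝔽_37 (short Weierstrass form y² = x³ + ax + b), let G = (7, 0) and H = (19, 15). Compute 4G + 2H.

First 4G:
Repeated addition: build up to 4G.
2G: (7, 0) + (7, 0): same x and y₁ ≡ -y₂, so the sum is ∞.
3G: ∞ + (7, 0) = (7, 0) (identity).
4G: (7, 0) + (7, 0): same x and y₁ ≡ -y₂, so the sum is ∞.
4G = ∞.
Next 2H:
Repeated addition: build up to 2H.
2H: tangent at (19, 15): λ = (3·19² + 3)/(2·15) ≡ 13/30. 30⁻¹ ≡ 21 (mod 37) since 30·21 = 630 ≡ 1, so λ ≡ 13·21 ≡ 14.
  x = λ² - 19 - 19 = 196 - 38 ≡ 10; y = λ·(19 - 10) - 15 ≡ 0. → (10, 0)
2H = (10, 0).
Finally 4G + 2H:
∞ + (10, 0) = (10, 0) (identity).

(10, 0)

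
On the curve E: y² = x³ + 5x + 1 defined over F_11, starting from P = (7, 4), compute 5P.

(8, 5)

Repeated addition: build up to 5P.
2P: tangent at (7, 4): λ = (3·7² + 5)/(2·4) ≡ 9/8. 8⁻¹ ≡ 7 (mod 11) since 8·7 = 56 ≡ 1, so λ ≡ 9·7 ≡ 8.
  x = λ² - 7 - 7 = 64 - 14 ≡ 6; y = λ·(7 - 6) - 4 ≡ 4. → (6, 4)
3P: (6, 4) + (7, 4). λ = (4 - 4)/(7 - 6) ≡ 0/1 mod 11. 1⁻¹ ≡ 1 (mod 11), so λ ≡ 0.
  x = λ² - 6 - 7 = 0 - 13 ≡ 9; y = λ·(6 - 9) - 4 ≡ 7. → (9, 7)
4P: (9, 7) + (7, 4). λ = (4 - 7)/(7 - 9) ≡ 8/9 mod 11. 9⁻¹ ≡ 5 (mod 11), so λ ≡ 7.
  x = λ² - 9 - 7 = 49 - 16 ≡ 0; y = λ·(9 - 0) - 7 ≡ 1. → (0, 1)
5P: (0, 1) + (7, 4). λ = (4 - 1)/(7 - 0) ≡ 3/7 mod 11. 7⁻¹ ≡ 8 (mod 11), so λ ≡ 2.
  x = λ² - 0 - 7 = 4 - 7 ≡ 8; y = λ·(0 - 8) - 1 ≡ 5. → (8, 5)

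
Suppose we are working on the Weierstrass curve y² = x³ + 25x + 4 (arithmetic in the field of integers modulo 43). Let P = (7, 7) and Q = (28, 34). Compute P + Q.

(7, 7) + (28, 34). λ = (34 - 7)/(28 - 7) ≡ 27/21 mod 43. 21⁻¹ ≡ 41 (mod 43), so λ ≡ 32.
  x = λ² - 7 - 28 = 1024 - 35 ≡ 0; y = λ·(7 - 0) - 7 ≡ 2. → (0, 2)

(0, 2)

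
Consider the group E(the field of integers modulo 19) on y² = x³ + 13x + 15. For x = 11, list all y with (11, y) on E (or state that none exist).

x³ + 13x + 15 = 1489 ≡ 7 (mod 19).
Square roots of 7 mod 19: 8 and 11 (since 8² = 64 ≡ 7).

8, 11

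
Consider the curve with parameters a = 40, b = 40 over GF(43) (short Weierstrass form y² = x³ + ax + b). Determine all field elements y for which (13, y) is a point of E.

none

x³ + 40x + 40 = 2757 ≡ 5 (mod 43).
5 is a non-residue mod 43; no y exists.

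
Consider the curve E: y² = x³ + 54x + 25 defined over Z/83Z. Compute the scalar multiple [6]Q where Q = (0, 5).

Double-and-add on 6 = (110)₂. Start with Q = (0, 5) for the leading 1-bit.
double: tangent at (0, 5): λ = (3·0² + 54)/(2·5) ≡ 54/10. 10⁻¹ ≡ 25 (mod 83) since 10·25 = 250 ≡ 1, so λ ≡ 54·25 ≡ 22.
  x = λ² - 0 - 0 = 484 - 0 ≡ 69; y = λ·(0 - 69) - 5 ≡ 54. → (69, 54)
add Q: (69, 54) + (0, 5). λ = (5 - 54)/(0 - 69) ≡ 34/14 mod 83. 14⁻¹ ≡ 6 (mod 83), so λ ≡ 38.
  x = λ² - 69 - 0 = 1444 - 69 ≡ 47; y = λ·(69 - 47) - 54 ≡ 35. → (47, 35)
double: tangent at (47, 35): λ = (3·47² + 54)/(2·35) ≡ 41/70. 70⁻¹ ≡ 51 (mod 83) since 70·51 = 3570 ≡ 1, so λ ≡ 41·51 ≡ 16.
  x = λ² - 47 - 47 = 256 - 94 ≡ 79; y = λ·(47 - 79) - 35 ≡ 34. → (79, 34)

(79, 34)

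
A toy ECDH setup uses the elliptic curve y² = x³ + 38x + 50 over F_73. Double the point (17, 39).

(23, 43)

tangent at (17, 39): λ = (3·17² + 38)/(2·39) ≡ 29/5. 5⁻¹ ≡ 44 (mod 73), so λ ≡ 29·44 ≡ 35.
  x = λ² - 17 - 17 = 1225 - 34 ≡ 23; y = λ·(17 - 23) - 39 ≡ 43. → (23, 43)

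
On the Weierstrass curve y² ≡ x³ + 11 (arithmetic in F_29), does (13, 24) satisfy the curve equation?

no

y² = 24² ≡ 25; x³ + 0x + 11 = 2208 ≡ 4 (mod 29). 25 ≠ 4.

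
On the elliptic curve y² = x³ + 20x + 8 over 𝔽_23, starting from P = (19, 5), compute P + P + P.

Repeated addition: build up to 3P.
2P: tangent at (19, 5): λ = (3·19² + 20)/(2·5) ≡ 22/10. 10⁻¹ ≡ 7 (mod 23) since 10·7 = 70 ≡ 1, so λ ≡ 22·7 ≡ 16.
  x = λ² - 19 - 19 = 256 - 38 ≡ 11; y = λ·(19 - 11) - 5 ≡ 8. → (11, 8)
3P: (11, 8) + (19, 5). λ = (5 - 8)/(19 - 11) ≡ 20/8 mod 23. 8⁻¹ ≡ 3 (mod 23) since 8·3 = 24 ≡ 1, so λ ≡ 14.
  x = λ² - 11 - 19 = 196 - 30 ≡ 5; y = λ·(11 - 5) - 8 ≡ 7. → (5, 7)

(5, 7)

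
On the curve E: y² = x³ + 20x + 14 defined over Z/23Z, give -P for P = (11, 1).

-(11, 1) = (11, -1 mod 23) = (11, 22).

(11, 22)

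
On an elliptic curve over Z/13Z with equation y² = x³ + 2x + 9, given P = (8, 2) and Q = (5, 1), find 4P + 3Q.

First 4P:
Repeated addition: build up to 4P.
2P: tangent at (8, 2): λ = (3·8² + 2)/(2·2) ≡ 12/4. 4⁻¹ ≡ 10 (mod 13) since 4·10 = 40 ≡ 1, so λ ≡ 12·10 ≡ 3.
  x = λ² - 8 - 8 = 9 - 16 ≡ 6; y = λ·(8 - 6) - 2 ≡ 4. → (6, 4)
3P: (6, 4) + (8, 2). λ = (2 - 4)/(8 - 6) ≡ 11/2 mod 13. 2⁻¹ ≡ 7 (mod 13), so λ ≡ 12.
  x = λ² - 6 - 8 = 144 - 14 ≡ 0; y = λ·(6 - 0) - 4 ≡ 3. → (0, 3)
4P: (0, 3) + (8, 2). λ = (2 - 3)/(8 - 0) ≡ 12/8 mod 13. 8⁻¹ ≡ 5 (mod 13), so λ ≡ 8.
  x = λ² - 0 - 8 = 64 - 8 ≡ 4; y = λ·(0 - 4) - 3 ≡ 4. → (4, 4)
4P = (4, 4).
Next 3Q:
Repeated addition: build up to 3Q.
2Q: tangent at (5, 1): λ = (3·5² + 2)/(2·1) ≡ 12/2. 2⁻¹ ≡ 7 (mod 13), so λ ≡ 12·7 ≡ 6.
  x = λ² - 5 - 5 = 36 - 10 ≡ 0; y = λ·(5 - 0) - 1 ≡ 3. → (0, 3)
3Q: (0, 3) + (5, 1). λ = (1 - 3)/(5 - 0) ≡ 11/5 mod 13. 5⁻¹ ≡ 8 (mod 13) since 5·8 = 40 ≡ 1, so λ ≡ 10.
  x = λ² - 0 - 5 = 100 - 5 ≡ 4; y = λ·(0 - 4) - 3 ≡ 9. → (4, 9)
3Q = (4, 9).
Finally 4P + 3Q:
(4, 4) + (4, 9): same x and y₁ ≡ -y₂, so the sum is ∞.

O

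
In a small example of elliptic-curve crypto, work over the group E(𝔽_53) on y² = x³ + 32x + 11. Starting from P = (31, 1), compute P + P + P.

Repeated addition: build up to 3P.
2P: tangent at (31, 1): λ = (3·31² + 32)/(2·1) ≡ 0/2. 2⁻¹ ≡ 27 (mod 53), so λ ≡ 0·27 ≡ 0.
  x = λ² - 31 - 31 = 0 - 62 ≡ 44; y = λ·(31 - 44) - 1 ≡ 52. → (44, 52)
3P: (44, 52) + (31, 1). λ = (1 - 52)/(31 - 44) ≡ 2/40 mod 53. 40⁻¹ ≡ 4 (mod 53) since 40·4 = 160 ≡ 1, so λ ≡ 8.
  x = λ² - 44 - 31 = 64 - 75 ≡ 42; y = λ·(44 - 42) - 52 ≡ 17. → (42, 17)

(42, 17)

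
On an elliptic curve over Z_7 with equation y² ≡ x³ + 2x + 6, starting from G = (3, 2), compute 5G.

(2, 2)

Double-and-add on 5 = (101)₂. Start with G = (3, 2) for the leading 1-bit.
double: tangent at (3, 2): λ = (3·3² + 2)/(2·2) ≡ 1/4. 4⁻¹ ≡ 2 (mod 7), so λ ≡ 1·2 ≡ 2.
  x = λ² - 3 - 3 = 4 - 6 ≡ 5; y = λ·(3 - 5) - 2 ≡ 1. → (5, 1)
double: tangent at (5, 1): λ = (3·5² + 2)/(2·1) ≡ 0/2. 2⁻¹ ≡ 4 (mod 7), so λ ≡ 0·4 ≡ 0.
  x = λ² - 5 - 5 = 0 - 10 ≡ 4; y = λ·(5 - 4) - 1 ≡ 6. → (4, 6)
add G: (4, 6) + (3, 2). λ = (2 - 6)/(3 - 4) ≡ 3/6 mod 7. 6⁻¹ ≡ 6 (mod 7), so λ ≡ 4.
  x = λ² - 4 - 3 = 16 - 7 ≡ 2; y = λ·(4 - 2) - 6 ≡ 2. → (2, 2)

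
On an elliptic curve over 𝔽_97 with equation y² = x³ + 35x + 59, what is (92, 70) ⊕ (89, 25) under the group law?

(44, 68)

(92, 70) + (89, 25). λ = (25 - 70)/(89 - 92) ≡ 52/94 mod 97. 94⁻¹ ≡ 32 (mod 97), so λ ≡ 15.
  x = λ² - 92 - 89 = 225 - 181 ≡ 44; y = λ·(92 - 44) - 70 ≡ 68. → (44, 68)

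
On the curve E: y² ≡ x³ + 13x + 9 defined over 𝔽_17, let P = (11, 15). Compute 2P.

(8, 9)

tangent at (11, 15): λ = (3·11² + 13)/(2·15) ≡ 2/13. 13⁻¹ ≡ 4 (mod 17) since 13·4 = 52 ≡ 1, so λ ≡ 2·4 ≡ 8.
  x = λ² - 11 - 11 = 64 - 22 ≡ 8; y = λ·(11 - 8) - 15 ≡ 9. → (8, 9)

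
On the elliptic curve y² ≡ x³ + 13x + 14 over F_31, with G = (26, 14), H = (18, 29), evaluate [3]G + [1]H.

First 3G:
Repeated addition: build up to 3G.
2G: tangent at (26, 14): λ = (3·26² + 13)/(2·14) ≡ 26/28. 28⁻¹ ≡ 10 (mod 31), so λ ≡ 26·10 ≡ 12.
  x = λ² - 26 - 26 = 144 - 52 ≡ 30; y = λ·(26 - 30) - 14 ≡ 0. → (30, 0)
3G: (30, 0) + (26, 14). λ = (14 - 0)/(26 - 30) ≡ 14/27 mod 31. 27⁻¹ ≡ 23 (mod 31) since 27·23 = 621 ≡ 1, so λ ≡ 12.
  x = λ² - 30 - 26 = 144 - 56 ≡ 26; y = λ·(30 - 26) - 0 ≡ 17. → (26, 17)
3G = (26, 17).
Finally 3G + H:
(26, 17) + (18, 29). λ = (29 - 17)/(18 - 26) ≡ 12/23 mod 31. 23⁻¹ ≡ 27 (mod 31), so λ ≡ 14.
  x = λ² - 26 - 18 = 196 - 44 ≡ 28; y = λ·(26 - 28) - 17 ≡ 17. → (28, 17)

(28, 17)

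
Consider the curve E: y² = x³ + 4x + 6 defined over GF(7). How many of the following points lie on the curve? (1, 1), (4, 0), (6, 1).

(1, 1): 1² ≡ 1, rhs ≡ 4 → off.
(4, 0): 0² ≡ 0, rhs ≡ 2 → off.
(6, 1): 1² ≡ 1, rhs ≡ 1 → on.

1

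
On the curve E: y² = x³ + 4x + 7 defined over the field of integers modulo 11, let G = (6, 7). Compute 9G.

(7, 9)

Repeated addition: build up to 9G.
2G: tangent at (6, 7): λ = (3·6² + 4)/(2·7) ≡ 2/3. 3⁻¹ ≡ 4 (mod 11) since 3·4 = 12 ≡ 1, so λ ≡ 2·4 ≡ 8.
  x = λ² - 6 - 6 = 64 - 12 ≡ 8; y = λ·(6 - 8) - 7 ≡ 10. → (8, 10)
3G: (8, 10) + (6, 7). λ = (7 - 10)/(6 - 8) ≡ 8/9 mod 11. 9⁻¹ ≡ 5 (mod 11) since 9·5 = 45 ≡ 1, so λ ≡ 7.
  x = λ² - 8 - 6 = 49 - 14 ≡ 2; y = λ·(8 - 2) - 10 ≡ 10. → (2, 10)
4G: (2, 10) + (6, 7). λ = (7 - 10)/(6 - 2) ≡ 8/4 mod 11. 4⁻¹ ≡ 3 (mod 11), so λ ≡ 2.
  x = λ² - 2 - 6 = 4 - 8 ≡ 7; y = λ·(2 - 7) - 10 ≡ 2. → (7, 2)
5G: (7, 2) + (6, 7). λ = (7 - 2)/(6 - 7) ≡ 5/10 mod 11. 10⁻¹ ≡ 10 (mod 11), so λ ≡ 6.
  x = λ² - 7 - 6 = 36 - 13 ≡ 1; y = λ·(7 - 1) - 2 ≡ 1. → (1, 1)
6G: (1, 1) + (6, 7). λ = (7 - 1)/(6 - 1) ≡ 6/5 mod 11. 5⁻¹ ≡ 9 (mod 11), so λ ≡ 10.
  x = λ² - 1 - 6 = 100 - 7 ≡ 5; y = λ·(1 - 5) - 1 ≡ 3. → (5, 3)
7G: (5, 3) + (6, 7). λ = (7 - 3)/(6 - 5) ≡ 4/1 mod 11. 1⁻¹ ≡ 1 (mod 11), so λ ≡ 4.
  x = λ² - 5 - 6 = 16 - 11 ≡ 5; y = λ·(5 - 5) - 3 ≡ 8. → (5, 8)
8G: (5, 8) + (6, 7). λ = (7 - 8)/(6 - 5) ≡ 10/1 mod 11. 1⁻¹ ≡ 1 (mod 11), so λ ≡ 10.
  x = λ² - 5 - 6 = 100 - 11 ≡ 1; y = λ·(5 - 1) - 8 ≡ 10. → (1, 10)
9G: (1, 10) + (6, 7). λ = (7 - 10)/(6 - 1) ≡ 8/5 mod 11. 5⁻¹ ≡ 9 (mod 11) since 5·9 = 45 ≡ 1, so λ ≡ 6.
  x = λ² - 1 - 6 = 36 - 7 ≡ 7; y = λ·(1 - 7) - 10 ≡ 9. → (7, 9)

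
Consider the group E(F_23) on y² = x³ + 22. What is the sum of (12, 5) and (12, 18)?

The two points share x = 12 and their y-coordinates satisfy 5 + 18 ≡ 0 (mod 23), so they are inverses. Their sum is the point at infinity.

O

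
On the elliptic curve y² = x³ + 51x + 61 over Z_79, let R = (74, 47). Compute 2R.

(30, 54)

tangent at (74, 47): λ = (3·74² + 51)/(2·47) ≡ 47/15. 15⁻¹ ≡ 58 (mod 79), so λ ≡ 47·58 ≡ 40.
  x = λ² - 74 - 74 = 1600 - 148 ≡ 30; y = λ·(74 - 30) - 47 ≡ 54. → (30, 54)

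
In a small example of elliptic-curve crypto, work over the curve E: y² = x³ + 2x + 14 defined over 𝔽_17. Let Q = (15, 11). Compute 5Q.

Double-and-add on 5 = (101)₂. Start with Q = (15, 11) for the leading 1-bit.
double: tangent at (15, 11): λ = (3·15² + 2)/(2·11) ≡ 14/5. 5⁻¹ ≡ 7 (mod 17), so λ ≡ 14·7 ≡ 13.
  x = λ² - 15 - 15 = 169 - 30 ≡ 3; y = λ·(15 - 3) - 11 ≡ 9. → (3, 9)
double: tangent at (3, 9): λ = (3·3² + 2)/(2·9) ≡ 12/1. 1⁻¹ ≡ 1 (mod 17) since 1·1 = 1 ≡ 1, so λ ≡ 12·1 ≡ 12.
  x = λ² - 3 - 3 = 144 - 6 ≡ 2; y = λ·(3 - 2) - 9 ≡ 3. → (2, 3)
add Q: (2, 3) + (15, 11). λ = (11 - 3)/(15 - 2) ≡ 8/13 mod 17. 13⁻¹ ≡ 4 (mod 17), so λ ≡ 15.
  x = λ² - 2 - 15 = 225 - 17 ≡ 4; y = λ·(2 - 4) - 3 ≡ 1. → (4, 1)

(4, 1)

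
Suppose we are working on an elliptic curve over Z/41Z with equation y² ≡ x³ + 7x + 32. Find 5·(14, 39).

(0, 14)

Write P = (14, 39).
Repeated addition: build up to 5P.
2P: tangent at (14, 39): λ = (3·14² + 7)/(2·39) ≡ 21/37. 37⁻¹ ≡ 10 (mod 41), so λ ≡ 21·10 ≡ 5.
  x = λ² - 14 - 14 = 25 - 28 ≡ 38; y = λ·(14 - 38) - 39 ≡ 5. → (38, 5)
3P: (38, 5) + (14, 39). λ = (39 - 5)/(14 - 38) ≡ 34/17 mod 41. 17⁻¹ ≡ 29 (mod 41), so λ ≡ 2.
  x = λ² - 38 - 14 = 4 - 52 ≡ 34; y = λ·(38 - 34) - 5 ≡ 3. → (34, 3)
4P: (34, 3) + (14, 39). λ = (39 - 3)/(14 - 34) ≡ 36/21 mod 41. 21⁻¹ ≡ 2 (mod 41) since 21·2 = 42 ≡ 1, so λ ≡ 31.
  x = λ² - 34 - 14 = 961 - 48 ≡ 11; y = λ·(34 - 11) - 3 ≡ 13. → (11, 13)
5P: (11, 13) + (14, 39). λ = (39 - 13)/(14 - 11) ≡ 26/3 mod 41. 3⁻¹ ≡ 14 (mod 41), so λ ≡ 36.
  x = λ² - 11 - 14 = 1296 - 25 ≡ 0; y = λ·(11 - 0) - 13 ≡ 14. → (0, 14)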